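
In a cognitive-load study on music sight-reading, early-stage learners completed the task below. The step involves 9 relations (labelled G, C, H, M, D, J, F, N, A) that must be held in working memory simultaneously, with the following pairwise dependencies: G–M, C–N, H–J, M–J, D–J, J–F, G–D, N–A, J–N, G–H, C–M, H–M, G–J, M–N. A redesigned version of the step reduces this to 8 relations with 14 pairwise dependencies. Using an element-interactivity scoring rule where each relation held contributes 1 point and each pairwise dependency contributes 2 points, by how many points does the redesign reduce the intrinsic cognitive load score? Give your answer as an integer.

Original: 9 × 1 + 14 × 2 = 9 + 28 = 37.
Redesigned: 8 × 1 + 14 × 2 = 8 + 28 = 36.
Reduction = 37 − 36 = 1.

1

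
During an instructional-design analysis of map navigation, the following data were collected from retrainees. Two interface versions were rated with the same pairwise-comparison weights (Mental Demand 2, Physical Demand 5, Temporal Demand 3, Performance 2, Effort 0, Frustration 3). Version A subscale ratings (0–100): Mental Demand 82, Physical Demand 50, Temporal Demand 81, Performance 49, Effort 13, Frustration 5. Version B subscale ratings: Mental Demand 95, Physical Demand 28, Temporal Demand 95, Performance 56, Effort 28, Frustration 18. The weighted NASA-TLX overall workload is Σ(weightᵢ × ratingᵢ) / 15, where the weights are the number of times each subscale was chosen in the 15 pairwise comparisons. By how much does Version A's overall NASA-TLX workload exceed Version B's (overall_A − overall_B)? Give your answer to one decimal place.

-0.7

Version A weighted sum = 2·82 + 5·50 + 3·81 + 2·49 + 0·13 + 3·5 = 164 + 250 + 243 + 98 + 0 + 15 = 770; overall_A = 770/15 = 51.3333.
Version B weighted sum = 2·95 + 5·28 + 3·95 + 2·56 + 0·28 + 3·18 = 190 + 140 + 285 + 112 + 0 + 54 = 781; overall_B = 781/15 = 52.0667.
Difference = 51.3333 − 52.0667 = -0.7334 ≈ -0.7.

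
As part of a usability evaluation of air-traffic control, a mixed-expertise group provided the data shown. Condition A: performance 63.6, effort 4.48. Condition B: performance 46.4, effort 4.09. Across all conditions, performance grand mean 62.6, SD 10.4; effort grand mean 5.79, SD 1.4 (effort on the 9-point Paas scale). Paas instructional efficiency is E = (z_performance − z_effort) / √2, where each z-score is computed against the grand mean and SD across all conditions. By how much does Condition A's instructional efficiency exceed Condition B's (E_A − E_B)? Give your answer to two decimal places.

0.97

Condition A: z_P = (63.6 − 62.6)/10.4 = 0.0962; z_E = (4.48 − 5.79)/1.4 = -0.9357; E_A = (0.0962 − (-0.9357))/√2 = 0.7297.
Condition B: z_P = (46.4 − 62.6)/10.4 = -1.5577; z_E = (4.09 − 5.79)/1.4 = -1.2143; E_B = (-1.5577 − (-1.2143))/√2 = -0.2428.
E_A − E_B = 0.7297 − (-0.2428) = 0.9725 ≈ 0.97.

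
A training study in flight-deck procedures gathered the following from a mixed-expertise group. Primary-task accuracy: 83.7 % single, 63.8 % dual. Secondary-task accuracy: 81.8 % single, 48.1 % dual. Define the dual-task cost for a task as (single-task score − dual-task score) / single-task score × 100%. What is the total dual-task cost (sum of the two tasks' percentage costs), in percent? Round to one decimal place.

Primary cost = (83.7 − 63.8) / 83.7 × 100% = 23.7754%.
Secondary cost = (81.8 − 48.1) / 81.8 × 100% = 41.1980%.
Total = 23.7754% + 41.1980% = 64.9734% ≈ 65.0%.

65.0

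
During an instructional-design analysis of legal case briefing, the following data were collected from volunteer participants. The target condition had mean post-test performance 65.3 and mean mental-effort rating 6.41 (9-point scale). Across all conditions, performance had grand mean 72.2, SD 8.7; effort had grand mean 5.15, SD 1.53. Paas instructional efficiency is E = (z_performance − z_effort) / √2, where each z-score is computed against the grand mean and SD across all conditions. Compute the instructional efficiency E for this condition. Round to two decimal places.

-1.14

z_performance = (65.3 − 72.2) / 8.7 = -6.9000 / 8.7 = -0.7931.
z_effort = (6.41 − 5.15) / 1.53 = 1.2600 / 1.53 = 0.8235.
z_P − z_E = -0.7931 − 0.8235 = -1.6166.
E = -1.6166 / √2 = -1.6166 / 1.41421 = -1.1431 ≈ -1.14.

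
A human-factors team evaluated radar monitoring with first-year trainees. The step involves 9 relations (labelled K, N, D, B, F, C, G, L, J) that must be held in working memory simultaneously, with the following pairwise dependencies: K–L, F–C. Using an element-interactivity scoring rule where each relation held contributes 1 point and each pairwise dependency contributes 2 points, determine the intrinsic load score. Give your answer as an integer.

Count of relations held simultaneously: 9.
Count of pairwise dependencies listed: 2.
Element contribution: 9 × 1 = 9.
Interaction contribution: 2 × 2 = 4.
Intrinsic load = 9 + 4 = 13.

13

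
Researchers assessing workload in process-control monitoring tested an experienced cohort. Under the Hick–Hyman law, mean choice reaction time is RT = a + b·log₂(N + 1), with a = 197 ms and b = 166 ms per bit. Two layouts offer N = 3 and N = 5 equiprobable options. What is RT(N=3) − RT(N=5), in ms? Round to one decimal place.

RT(3) = 197 + 166·log₂(4) = 197 + 166·2.0000 = 529.0000 ms.
RT(5) = 197 + 166·log₂(6) = 197 + 166·2.5850 = 626.1100 ms.
Difference = 529.0000 − 626.1100 = -97.1100 ≈ -97.1 ms.

-97.1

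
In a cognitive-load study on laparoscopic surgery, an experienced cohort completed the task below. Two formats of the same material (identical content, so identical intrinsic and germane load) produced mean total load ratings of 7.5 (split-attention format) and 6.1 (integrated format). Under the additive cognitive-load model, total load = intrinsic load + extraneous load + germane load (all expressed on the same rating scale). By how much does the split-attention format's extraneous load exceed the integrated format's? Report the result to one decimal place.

1.4

Intrinsic and germane load are equal across formats, so the difference in total load equals the difference in extraneous load.
Extraneous-load difference = 7.5 − 6.1 = 1.4.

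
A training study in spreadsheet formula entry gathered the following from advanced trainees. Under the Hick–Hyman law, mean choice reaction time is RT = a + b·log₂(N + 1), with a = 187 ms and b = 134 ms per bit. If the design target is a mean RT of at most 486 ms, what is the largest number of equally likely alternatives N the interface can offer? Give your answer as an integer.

3

Set 187 + 134·log₂(N + 1) ≤ 486.
log₂(N + 1) ≤ (486 − 187) / 134 = 2.2313.
N + 1 ≤ 2^2.2313 = 4.6956.
N ≤ 3.6956, so the largest integer N is 3.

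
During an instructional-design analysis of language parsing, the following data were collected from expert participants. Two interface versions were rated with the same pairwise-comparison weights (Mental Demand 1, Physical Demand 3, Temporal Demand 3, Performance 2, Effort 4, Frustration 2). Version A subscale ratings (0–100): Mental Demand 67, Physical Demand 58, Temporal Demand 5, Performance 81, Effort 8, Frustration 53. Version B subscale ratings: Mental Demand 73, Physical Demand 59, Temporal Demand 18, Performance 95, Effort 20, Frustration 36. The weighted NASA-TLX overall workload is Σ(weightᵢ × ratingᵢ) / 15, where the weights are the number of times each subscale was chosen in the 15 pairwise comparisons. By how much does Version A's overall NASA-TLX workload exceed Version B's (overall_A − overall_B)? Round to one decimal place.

-6.0

Version A weighted sum = 1·67 + 3·58 + 3·5 + 2·81 + 4·8 + 2·53 = 67 + 174 + 15 + 162 + 32 + 106 = 556; overall_A = 556/15 = 37.0667.
Version B weighted sum = 1·73 + 3·59 + 3·18 + 2·95 + 4·20 + 2·36 = 73 + 177 + 54 + 190 + 80 + 72 = 646; overall_B = 646/15 = 43.0667.
Difference = 37.0667 − 43.0667 = -6.0000 ≈ -6.0.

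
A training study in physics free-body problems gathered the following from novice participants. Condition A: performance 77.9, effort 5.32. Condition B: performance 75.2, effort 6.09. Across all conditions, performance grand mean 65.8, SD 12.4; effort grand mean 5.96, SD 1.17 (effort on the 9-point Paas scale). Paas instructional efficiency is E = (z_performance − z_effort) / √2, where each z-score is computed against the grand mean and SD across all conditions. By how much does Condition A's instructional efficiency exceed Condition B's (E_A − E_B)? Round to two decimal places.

0.62

Condition A: z_P = (77.9 − 65.8)/12.4 = 0.9758; z_E = (5.32 − 5.96)/1.17 = -0.5470; E_A = (0.9758 − (-0.5470))/√2 = 1.0768.
Condition B: z_P = (75.2 − 65.8)/12.4 = 0.7581; z_E = (6.09 − 5.96)/1.17 = 0.1111; E_B = (0.7581 − 0.1111)/√2 = 0.4575.
E_A − E_B = 1.0768 − 0.4575 = 0.6193 ≈ 0.62.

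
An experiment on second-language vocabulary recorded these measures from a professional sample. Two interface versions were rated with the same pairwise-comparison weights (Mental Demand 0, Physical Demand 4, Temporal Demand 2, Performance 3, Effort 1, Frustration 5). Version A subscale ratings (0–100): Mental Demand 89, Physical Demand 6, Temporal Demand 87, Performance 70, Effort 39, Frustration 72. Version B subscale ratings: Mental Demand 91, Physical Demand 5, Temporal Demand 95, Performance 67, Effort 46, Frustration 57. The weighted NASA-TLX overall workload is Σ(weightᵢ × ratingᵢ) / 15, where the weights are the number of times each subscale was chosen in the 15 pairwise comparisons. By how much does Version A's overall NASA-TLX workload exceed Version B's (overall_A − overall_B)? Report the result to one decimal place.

Version A weighted sum = 0·89 + 4·6 + 2·87 + 3·70 + 1·39 + 5·72 = 0 + 24 + 174 + 210 + 39 + 360 = 807; overall_A = 807/15 = 53.8000.
Version B weighted sum = 0·91 + 4·5 + 2·95 + 3·67 + 1·46 + 5·57 = 0 + 20 + 190 + 201 + 46 + 285 = 742; overall_B = 742/15 = 49.4667.
Difference = 53.8000 − 49.4667 = 4.3333 ≈ 4.3.

4.3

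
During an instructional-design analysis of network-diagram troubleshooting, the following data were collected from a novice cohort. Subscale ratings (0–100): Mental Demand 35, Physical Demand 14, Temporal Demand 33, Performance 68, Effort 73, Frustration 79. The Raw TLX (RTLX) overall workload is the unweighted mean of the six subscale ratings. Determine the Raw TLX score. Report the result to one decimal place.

50.3

Sum of ratings = 35 + 14 + 33 + 68 + 73 + 79 = 302.
RTLX = 302 / 6 = 50.3333 ≈ 50.3.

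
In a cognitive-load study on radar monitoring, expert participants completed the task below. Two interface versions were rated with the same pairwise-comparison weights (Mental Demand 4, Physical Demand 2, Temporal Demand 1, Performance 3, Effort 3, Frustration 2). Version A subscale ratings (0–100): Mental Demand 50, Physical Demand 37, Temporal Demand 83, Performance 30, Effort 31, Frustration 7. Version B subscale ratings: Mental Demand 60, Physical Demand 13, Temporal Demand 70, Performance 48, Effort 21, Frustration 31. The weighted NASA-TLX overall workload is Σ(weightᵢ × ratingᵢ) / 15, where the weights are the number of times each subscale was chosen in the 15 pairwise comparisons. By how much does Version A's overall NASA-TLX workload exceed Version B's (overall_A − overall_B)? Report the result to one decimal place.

Version A weighted sum = 4·50 + 2·37 + 1·83 + 3·30 + 3·31 + 2·7 = 200 + 74 + 83 + 90 + 93 + 14 = 554; overall_A = 554/15 = 36.9333.
Version B weighted sum = 4·60 + 2·13 + 1·70 + 3·48 + 3·21 + 2·31 = 240 + 26 + 70 + 144 + 63 + 62 = 605; overall_B = 605/15 = 40.3333.
Difference = 36.9333 − 40.3333 = -3.4000 ≈ -3.4.

-3.4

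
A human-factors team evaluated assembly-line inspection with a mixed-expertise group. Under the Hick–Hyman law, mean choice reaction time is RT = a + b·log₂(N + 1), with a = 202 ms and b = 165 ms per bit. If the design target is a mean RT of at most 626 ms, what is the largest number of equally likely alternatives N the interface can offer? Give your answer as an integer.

Set 202 + 165·log₂(N + 1) ≤ 626.
log₂(N + 1) ≤ (626 − 202) / 165 = 2.5697.
N + 1 ≤ 2^2.5697 = 5.9369.
N ≤ 4.9369, so the largest integer N is 4.

4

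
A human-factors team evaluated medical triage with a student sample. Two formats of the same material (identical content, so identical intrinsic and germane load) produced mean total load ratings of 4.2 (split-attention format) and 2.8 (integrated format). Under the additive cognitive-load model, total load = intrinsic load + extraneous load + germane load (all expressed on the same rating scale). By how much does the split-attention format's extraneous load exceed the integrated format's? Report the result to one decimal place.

1.4

Intrinsic and germane load are equal across formats, so the difference in total load equals the difference in extraneous load.
Extraneous-load difference = 4.2 − 2.8 = 1.4.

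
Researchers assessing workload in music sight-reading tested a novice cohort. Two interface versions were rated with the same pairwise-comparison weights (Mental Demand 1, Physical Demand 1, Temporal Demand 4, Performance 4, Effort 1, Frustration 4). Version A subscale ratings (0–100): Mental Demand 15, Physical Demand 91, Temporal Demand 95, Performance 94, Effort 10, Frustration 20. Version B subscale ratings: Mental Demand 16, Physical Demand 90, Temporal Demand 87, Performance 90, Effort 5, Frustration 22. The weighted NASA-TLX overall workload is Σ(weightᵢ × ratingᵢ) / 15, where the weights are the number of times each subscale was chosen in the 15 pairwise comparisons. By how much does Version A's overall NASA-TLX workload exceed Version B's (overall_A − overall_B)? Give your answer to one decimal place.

Version A weighted sum = 1·15 + 1·91 + 4·95 + 4·94 + 1·10 + 4·20 = 15 + 91 + 380 + 376 + 10 + 80 = 952; overall_A = 952/15 = 63.4667.
Version B weighted sum = 1·16 + 1·90 + 4·87 + 4·90 + 1·5 + 4·22 = 16 + 90 + 348 + 360 + 5 + 88 = 907; overall_B = 907/15 = 60.4667.
Difference = 63.4667 − 60.4667 = 3.0000 ≈ 3.0.

3.0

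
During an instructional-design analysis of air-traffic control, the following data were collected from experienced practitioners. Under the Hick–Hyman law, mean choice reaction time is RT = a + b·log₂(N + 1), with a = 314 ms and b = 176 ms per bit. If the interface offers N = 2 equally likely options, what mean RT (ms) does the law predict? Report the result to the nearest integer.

log₂(2 + 1) = log₂(3) = 1.5850.
RT = 314 + 176 × 1.5850 = 314 + 278.9600 = 592.9600 ms.
≈ 593 ms.

593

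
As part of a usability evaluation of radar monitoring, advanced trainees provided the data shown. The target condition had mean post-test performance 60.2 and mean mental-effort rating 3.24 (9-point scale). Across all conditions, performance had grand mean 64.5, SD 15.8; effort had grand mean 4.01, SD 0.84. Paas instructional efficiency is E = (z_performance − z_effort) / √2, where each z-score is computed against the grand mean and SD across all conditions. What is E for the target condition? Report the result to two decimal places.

0.46

z_performance = (60.2 − 64.5) / 15.8 = -4.3000 / 15.8 = -0.2722.
z_effort = (3.24 − 4.01) / 0.84 = -0.7700 / 0.84 = -0.9167.
z_P − z_E = -0.2722 − (-0.9167) = 0.6445.
E = 0.6445 / √2 = 0.6445 / 1.41421 = 0.4557 ≈ 0.46.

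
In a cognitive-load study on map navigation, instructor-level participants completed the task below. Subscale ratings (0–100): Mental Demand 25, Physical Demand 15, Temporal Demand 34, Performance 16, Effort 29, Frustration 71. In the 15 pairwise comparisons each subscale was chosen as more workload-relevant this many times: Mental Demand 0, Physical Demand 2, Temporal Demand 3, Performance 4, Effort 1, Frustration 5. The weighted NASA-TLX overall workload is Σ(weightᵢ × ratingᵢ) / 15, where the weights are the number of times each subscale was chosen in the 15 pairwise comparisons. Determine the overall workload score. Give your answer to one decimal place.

38.7

The tallies are the weights (they sum to 15).
Weighted sum = 0·25 + 2·15 + 3·34 + 4·16 + 1·29 + 5·71
            = 0 + 30 + 102 + 64 + 29 + 355 = 580.
Overall workload = 580 / 15 = 38.6667 ≈ 38.7.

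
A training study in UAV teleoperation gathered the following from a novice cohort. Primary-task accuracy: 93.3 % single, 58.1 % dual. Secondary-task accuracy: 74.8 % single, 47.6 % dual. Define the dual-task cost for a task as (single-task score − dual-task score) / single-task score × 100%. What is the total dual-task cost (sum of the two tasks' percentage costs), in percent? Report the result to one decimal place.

Primary cost = (93.3 − 58.1) / 93.3 × 100% = 37.7278%.
Secondary cost = (74.8 − 47.6) / 74.8 × 100% = 36.3636%.
Total = 37.7278% + 36.3636% = 74.0914% ≈ 74.1%.

74.1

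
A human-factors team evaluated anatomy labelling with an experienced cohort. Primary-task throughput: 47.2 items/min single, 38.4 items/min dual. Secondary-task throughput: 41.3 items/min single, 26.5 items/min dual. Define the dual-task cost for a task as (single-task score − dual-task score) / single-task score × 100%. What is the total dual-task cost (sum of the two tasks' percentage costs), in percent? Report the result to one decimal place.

Primary cost = (47.2 − 38.4) / 47.2 × 100% = 18.6441%.
Secondary cost = (41.3 − 26.5) / 41.3 × 100% = 35.8354%.
Total = 18.6441% + 35.8354% = 54.4795% ≈ 54.5%.

54.5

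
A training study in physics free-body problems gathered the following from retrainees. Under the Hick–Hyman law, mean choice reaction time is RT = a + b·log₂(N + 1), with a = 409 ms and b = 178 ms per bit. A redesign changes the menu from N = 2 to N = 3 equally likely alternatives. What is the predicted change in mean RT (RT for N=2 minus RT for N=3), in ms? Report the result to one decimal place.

-73.9

RT(2) = 409 + 178·log₂(3) = 409 + 178·1.5850 = 691.1300 ms.
RT(3) = 409 + 178·log₂(4) = 409 + 178·2.0000 = 765.0000 ms.
Difference = 691.1300 − 765.0000 = -73.8700 ≈ -73.9 ms.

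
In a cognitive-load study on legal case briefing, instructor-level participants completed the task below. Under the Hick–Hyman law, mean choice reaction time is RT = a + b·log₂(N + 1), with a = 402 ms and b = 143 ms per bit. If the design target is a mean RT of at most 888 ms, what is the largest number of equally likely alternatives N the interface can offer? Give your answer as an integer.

Set 402 + 143·log₂(N + 1) ≤ 888.
log₂(N + 1) ≤ (888 − 402) / 143 = 3.3986.
N + 1 ≤ 2^3.3986 = 10.5458.
N ≤ 9.5458, so the largest integer N is 9.

9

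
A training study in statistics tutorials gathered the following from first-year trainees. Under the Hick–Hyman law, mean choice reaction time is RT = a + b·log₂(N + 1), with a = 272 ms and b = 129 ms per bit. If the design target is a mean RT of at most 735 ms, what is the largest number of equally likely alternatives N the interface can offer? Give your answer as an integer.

Set 272 + 129·log₂(N + 1) ≤ 735.
log₂(N + 1) ≤ (735 − 272) / 129 = 3.5891.
N + 1 ≤ 2^3.5891 = 12.0345.
N ≤ 11.0345, so the largest integer N is 11.

11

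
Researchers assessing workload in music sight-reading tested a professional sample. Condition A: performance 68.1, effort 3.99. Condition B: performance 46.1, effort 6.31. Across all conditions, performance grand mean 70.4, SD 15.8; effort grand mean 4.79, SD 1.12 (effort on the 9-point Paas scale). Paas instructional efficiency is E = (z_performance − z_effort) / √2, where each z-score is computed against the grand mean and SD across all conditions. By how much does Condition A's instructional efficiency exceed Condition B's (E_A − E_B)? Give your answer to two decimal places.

Condition A: z_P = (68.1 − 70.4)/15.8 = -0.1456; z_E = (3.99 − 4.79)/1.12 = -0.7143; E_A = (-0.1456 − (-0.7143))/√2 = 0.4021.
Condition B: z_P = (46.1 − 70.4)/15.8 = -1.5380; z_E = (6.31 − 4.79)/1.12 = 1.3571; E_B = (-1.5380 − 1.3571)/√2 = -2.0471.
E_A − E_B = 0.4021 − (-2.0471) = 2.4492 ≈ 2.45.

2.45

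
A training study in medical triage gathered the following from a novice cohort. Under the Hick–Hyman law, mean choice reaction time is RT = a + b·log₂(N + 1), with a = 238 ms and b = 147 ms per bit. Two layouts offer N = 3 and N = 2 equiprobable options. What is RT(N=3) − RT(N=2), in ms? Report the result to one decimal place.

61.0

RT(3) = 238 + 147·log₂(4) = 238 + 147·2.0000 = 532.0000 ms.
RT(2) = 238 + 147·log₂(3) = 238 + 147·1.5850 = 470.9950 ms.
Difference = 532.0000 − 470.9950 = 61.0050 ≈ 61.0 ms.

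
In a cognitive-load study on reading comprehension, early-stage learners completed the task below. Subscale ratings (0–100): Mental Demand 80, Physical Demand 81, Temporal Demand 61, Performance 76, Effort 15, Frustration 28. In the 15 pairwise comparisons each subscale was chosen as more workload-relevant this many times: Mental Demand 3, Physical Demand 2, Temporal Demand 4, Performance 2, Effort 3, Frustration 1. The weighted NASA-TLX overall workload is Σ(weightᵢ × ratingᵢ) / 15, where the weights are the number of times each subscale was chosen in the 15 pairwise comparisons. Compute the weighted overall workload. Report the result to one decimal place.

The tallies are the weights (they sum to 15).
Weighted sum = 3·80 + 2·81 + 4·61 + 2·76 + 3·15 + 1·28
            = 240 + 162 + 244 + 152 + 45 + 28 = 871.
Overall workload = 871 / 15 = 58.0667 ≈ 58.1.

58.1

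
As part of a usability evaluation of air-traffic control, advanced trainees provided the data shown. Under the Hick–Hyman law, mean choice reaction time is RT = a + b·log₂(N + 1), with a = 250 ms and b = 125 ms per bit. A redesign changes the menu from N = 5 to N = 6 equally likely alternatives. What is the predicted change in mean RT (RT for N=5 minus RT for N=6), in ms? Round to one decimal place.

RT(5) = 250 + 125·log₂(6) = 250 + 125·2.5850 = 573.1250 ms.
RT(6) = 250 + 125·log₂(7) = 250 + 125·2.8074 = 600.9250 ms.
Difference = 573.1250 − 600.9250 = -27.8000 ≈ -27.8 ms.

-27.8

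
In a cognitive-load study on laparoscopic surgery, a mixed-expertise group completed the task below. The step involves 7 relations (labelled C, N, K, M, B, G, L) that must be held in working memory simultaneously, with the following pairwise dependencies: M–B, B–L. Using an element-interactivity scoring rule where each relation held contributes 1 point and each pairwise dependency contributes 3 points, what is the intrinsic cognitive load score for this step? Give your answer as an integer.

Count of relations held simultaneously: 7.
Count of pairwise dependencies listed: 2.
Element contribution: 7 × 1 = 7.
Interaction contribution: 2 × 3 = 6.
Intrinsic load = 7 + 6 = 13.

13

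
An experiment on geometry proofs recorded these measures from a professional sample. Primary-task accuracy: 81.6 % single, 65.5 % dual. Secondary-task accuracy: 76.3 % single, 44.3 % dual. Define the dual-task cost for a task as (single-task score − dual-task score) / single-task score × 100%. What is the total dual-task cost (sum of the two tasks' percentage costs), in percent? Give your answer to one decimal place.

61.7

Primary cost = (81.6 − 65.5) / 81.6 × 100% = 19.7304%.
Secondary cost = (76.3 − 44.3) / 76.3 × 100% = 41.9397%.
Total = 19.7304% + 41.9397% = 61.6701% ≈ 61.7%.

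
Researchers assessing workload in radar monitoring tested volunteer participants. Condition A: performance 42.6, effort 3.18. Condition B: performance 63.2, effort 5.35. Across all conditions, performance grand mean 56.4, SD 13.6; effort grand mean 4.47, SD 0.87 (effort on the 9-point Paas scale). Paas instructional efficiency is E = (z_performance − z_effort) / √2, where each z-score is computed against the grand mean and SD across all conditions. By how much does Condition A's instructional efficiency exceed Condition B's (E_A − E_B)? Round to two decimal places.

0.69

Condition A: z_P = (42.6 − 56.4)/13.6 = -1.0147; z_E = (3.18 − 4.47)/0.87 = -1.4828; E_A = (-1.0147 − (-1.4828))/√2 = 0.3310.
Condition B: z_P = (63.2 − 56.4)/13.6 = 0.5000; z_E = (5.35 − 4.47)/0.87 = 1.0115; E_B = (0.5000 − 1.0115)/√2 = -0.3617.
E_A − E_B = 0.3310 − (-0.3617) = 0.6927 ≈ 0.69.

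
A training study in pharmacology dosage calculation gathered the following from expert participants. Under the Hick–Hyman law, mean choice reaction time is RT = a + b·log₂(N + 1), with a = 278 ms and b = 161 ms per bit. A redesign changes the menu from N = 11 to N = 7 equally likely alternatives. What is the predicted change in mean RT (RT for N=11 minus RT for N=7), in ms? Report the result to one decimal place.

94.2

RT(11) = 278 + 161·log₂(12) = 278 + 161·3.5850 = 855.1850 ms.
RT(7) = 278 + 161·log₂(8) = 278 + 161·3.0000 = 761.0000 ms.
Difference = 855.1850 − 761.0000 = 94.1850 ≈ 94.2 ms.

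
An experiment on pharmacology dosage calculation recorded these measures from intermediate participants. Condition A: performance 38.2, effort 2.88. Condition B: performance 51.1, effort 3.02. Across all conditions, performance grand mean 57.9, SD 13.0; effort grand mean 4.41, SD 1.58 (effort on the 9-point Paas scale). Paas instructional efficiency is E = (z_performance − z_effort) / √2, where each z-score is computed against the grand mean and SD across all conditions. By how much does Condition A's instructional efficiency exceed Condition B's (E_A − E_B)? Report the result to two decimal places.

Condition A: z_P = (38.2 − 57.9)/13.0 = -1.5154; z_E = (2.88 − 4.41)/1.58 = -0.9684; E_A = (-1.5154 − (-0.9684))/√2 = -0.3868.
Condition B: z_P = (51.1 − 57.9)/13.0 = -0.5231; z_E = (3.02 − 4.41)/1.58 = -0.8797; E_B = (-0.5231 − (-0.8797))/√2 = 0.2522.
E_A − E_B = -0.3868 − 0.2522 = -0.6390 ≈ -0.64.

-0.64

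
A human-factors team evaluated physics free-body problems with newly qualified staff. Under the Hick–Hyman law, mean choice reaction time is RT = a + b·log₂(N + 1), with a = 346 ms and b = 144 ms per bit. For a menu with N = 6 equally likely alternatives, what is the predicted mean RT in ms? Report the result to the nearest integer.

750

log₂(6 + 1) = log₂(7) = 2.8074.
RT = 346 + 144 × 2.8074 = 346 + 404.2656 = 750.2656 ms.
≈ 750 ms.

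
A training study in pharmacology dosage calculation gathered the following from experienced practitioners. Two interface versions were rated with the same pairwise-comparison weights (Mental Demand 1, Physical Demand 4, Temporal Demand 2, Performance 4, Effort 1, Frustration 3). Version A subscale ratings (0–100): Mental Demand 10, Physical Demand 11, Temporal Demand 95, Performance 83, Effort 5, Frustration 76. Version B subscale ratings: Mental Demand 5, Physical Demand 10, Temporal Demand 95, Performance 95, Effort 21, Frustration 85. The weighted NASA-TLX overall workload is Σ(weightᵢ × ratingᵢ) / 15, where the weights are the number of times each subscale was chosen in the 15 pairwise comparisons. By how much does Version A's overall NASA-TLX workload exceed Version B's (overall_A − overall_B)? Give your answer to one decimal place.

-5.5

Version A weighted sum = 1·10 + 4·11 + 2·95 + 4·83 + 1·5 + 3·76 = 10 + 44 + 190 + 332 + 5 + 228 = 809; overall_A = 809/15 = 53.9333.
Version B weighted sum = 1·5 + 4·10 + 2·95 + 4·95 + 1·21 + 3·85 = 5 + 40 + 190 + 380 + 21 + 255 = 891; overall_B = 891/15 = 59.4000.
Difference = 53.9333 − 59.4000 = -5.4667 ≈ -5.5.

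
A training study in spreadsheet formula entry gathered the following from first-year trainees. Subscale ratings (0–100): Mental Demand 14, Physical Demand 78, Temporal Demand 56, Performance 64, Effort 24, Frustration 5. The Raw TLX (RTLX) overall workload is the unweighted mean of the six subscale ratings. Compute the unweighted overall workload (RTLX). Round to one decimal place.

Sum of ratings = 14 + 78 + 56 + 64 + 24 + 5 = 241.
RTLX = 241 / 6 = 40.1667 ≈ 40.2.

40.2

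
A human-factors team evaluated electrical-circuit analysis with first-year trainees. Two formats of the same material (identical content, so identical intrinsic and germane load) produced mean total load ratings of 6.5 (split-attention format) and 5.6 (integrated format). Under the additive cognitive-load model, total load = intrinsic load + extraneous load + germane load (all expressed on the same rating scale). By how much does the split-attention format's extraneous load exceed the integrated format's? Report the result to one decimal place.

Intrinsic and germane load are equal across formats, so the difference in total load equals the difference in extraneous load.
Extraneous-load difference = 6.5 − 5.6 = 0.9.

0.9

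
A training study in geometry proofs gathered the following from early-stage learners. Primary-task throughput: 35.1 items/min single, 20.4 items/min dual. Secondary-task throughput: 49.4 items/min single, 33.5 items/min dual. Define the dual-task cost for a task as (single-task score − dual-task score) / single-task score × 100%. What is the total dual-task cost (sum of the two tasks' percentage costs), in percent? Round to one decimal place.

Primary cost = (35.1 − 20.4) / 35.1 × 100% = 41.8803%.
Secondary cost = (49.4 − 33.5) / 49.4 × 100% = 32.1862%.
Total = 41.8803% + 32.1862% = 74.0665% ≈ 74.1%.

74.1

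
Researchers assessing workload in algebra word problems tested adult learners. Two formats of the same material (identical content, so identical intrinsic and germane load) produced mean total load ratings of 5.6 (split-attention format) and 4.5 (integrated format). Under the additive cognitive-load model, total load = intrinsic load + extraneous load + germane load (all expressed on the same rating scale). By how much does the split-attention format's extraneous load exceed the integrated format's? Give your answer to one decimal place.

Intrinsic and germane load are equal across formats, so the difference in total load equals the difference in extraneous load.
Extraneous-load difference = 5.6 − 4.5 = 1.1.

1.1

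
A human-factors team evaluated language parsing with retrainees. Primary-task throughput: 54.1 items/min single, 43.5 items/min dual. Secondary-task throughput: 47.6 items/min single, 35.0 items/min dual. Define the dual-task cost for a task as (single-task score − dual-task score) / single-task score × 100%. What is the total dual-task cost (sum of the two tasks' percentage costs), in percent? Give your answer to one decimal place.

46.1

Primary cost = (54.1 − 43.5) / 54.1 × 100% = 19.5933%.
Secondary cost = (47.6 − 35.0) / 47.6 × 100% = 26.4706%.
Total = 19.5933% + 26.4706% = 46.0639% ≈ 46.1%.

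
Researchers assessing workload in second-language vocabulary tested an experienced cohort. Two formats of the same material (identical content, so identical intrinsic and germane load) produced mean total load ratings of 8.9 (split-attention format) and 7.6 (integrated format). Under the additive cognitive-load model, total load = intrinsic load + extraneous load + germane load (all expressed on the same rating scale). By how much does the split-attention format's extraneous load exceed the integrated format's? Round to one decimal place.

Intrinsic and germane load are equal across formats, so the difference in total load equals the difference in extraneous load.
Extraneous-load difference = 8.9 − 7.6 = 1.3.

1.3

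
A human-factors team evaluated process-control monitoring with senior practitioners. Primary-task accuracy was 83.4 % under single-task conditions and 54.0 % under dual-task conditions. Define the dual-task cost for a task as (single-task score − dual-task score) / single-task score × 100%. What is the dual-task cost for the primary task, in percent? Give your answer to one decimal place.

Cost = (83.4 − 54.0) / 83.4 × 100%
     = 29.4000 / 83.4 × 100% = 35.2518%.
≈ 35.3%.

35.3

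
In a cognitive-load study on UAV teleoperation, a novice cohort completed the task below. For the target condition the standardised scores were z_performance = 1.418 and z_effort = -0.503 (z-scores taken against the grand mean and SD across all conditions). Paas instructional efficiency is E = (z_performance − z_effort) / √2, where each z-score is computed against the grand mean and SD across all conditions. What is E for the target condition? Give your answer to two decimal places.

1.36

z_P − z_E = 1.418 − (-0.503) = 1.9210.
E = 1.9210 / √2 = 1.9210 / 1.41421 = 1.3584 ≈ 1.36.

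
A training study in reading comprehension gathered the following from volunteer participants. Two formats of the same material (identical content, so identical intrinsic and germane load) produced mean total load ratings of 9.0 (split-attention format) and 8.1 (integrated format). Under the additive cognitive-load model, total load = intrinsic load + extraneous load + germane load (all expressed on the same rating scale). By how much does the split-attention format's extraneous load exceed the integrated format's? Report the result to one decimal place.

0.9

Intrinsic and germane load are equal across formats, so the difference in total load equals the difference in extraneous load.
Extraneous-load difference = 9.0 − 8.1 = 0.9.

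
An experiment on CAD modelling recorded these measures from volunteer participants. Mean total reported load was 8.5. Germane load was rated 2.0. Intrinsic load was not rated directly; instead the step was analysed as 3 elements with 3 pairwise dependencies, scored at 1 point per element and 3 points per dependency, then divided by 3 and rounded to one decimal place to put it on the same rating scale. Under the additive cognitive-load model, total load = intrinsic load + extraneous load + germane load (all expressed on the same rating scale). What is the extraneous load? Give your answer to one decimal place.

2.5

Intrinsic (element-interactivity): (3 × 1 + 3 × 3) / 3 = 12 / 3 = 4.0000 → 4.0.
extraneous load = total − intrinsic − germane
             = 8.5 − 4.0 − 2.0 = 2.5.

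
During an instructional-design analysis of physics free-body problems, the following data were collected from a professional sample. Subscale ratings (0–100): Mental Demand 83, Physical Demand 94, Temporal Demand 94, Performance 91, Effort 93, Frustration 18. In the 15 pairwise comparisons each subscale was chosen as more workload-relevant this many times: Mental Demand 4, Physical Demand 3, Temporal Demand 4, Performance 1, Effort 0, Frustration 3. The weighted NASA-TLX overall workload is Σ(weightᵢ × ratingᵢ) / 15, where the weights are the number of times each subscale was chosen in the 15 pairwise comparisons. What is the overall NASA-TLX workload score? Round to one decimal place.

The tallies are the weights (they sum to 15).
Weighted sum = 4·83 + 3·94 + 4·94 + 1·91 + 0·93 + 3·18
            = 332 + 282 + 376 + 91 + 0 + 54 = 1135.
Overall workload = 1135 / 15 = 75.6667 ≈ 75.7.

75.7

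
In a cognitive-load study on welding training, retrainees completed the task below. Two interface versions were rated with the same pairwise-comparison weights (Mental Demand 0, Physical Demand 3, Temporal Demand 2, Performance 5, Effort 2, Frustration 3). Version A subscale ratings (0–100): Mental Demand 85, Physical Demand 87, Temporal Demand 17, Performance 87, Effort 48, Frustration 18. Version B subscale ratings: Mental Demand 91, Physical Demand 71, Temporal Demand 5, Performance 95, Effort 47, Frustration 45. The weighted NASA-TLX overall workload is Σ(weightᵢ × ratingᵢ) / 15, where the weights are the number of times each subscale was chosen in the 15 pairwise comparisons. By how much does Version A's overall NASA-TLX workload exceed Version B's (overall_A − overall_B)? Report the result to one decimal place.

-3.1

Version A weighted sum = 0·85 + 3·87 + 2·17 + 5·87 + 2·48 + 3·18 = 0 + 261 + 34 + 435 + 96 + 54 = 880; overall_A = 880/15 = 58.6667.
Version B weighted sum = 0·91 + 3·71 + 2·5 + 5·95 + 2·47 + 3·45 = 0 + 213 + 10 + 475 + 94 + 135 = 927; overall_B = 927/15 = 61.8000.
Difference = 58.6667 − 61.8000 = -3.1333 ≈ -3.1.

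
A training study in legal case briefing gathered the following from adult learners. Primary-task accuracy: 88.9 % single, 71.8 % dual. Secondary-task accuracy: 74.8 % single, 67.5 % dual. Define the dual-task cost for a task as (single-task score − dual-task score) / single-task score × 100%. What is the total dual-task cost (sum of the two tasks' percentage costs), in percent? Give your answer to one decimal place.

29.0

Primary cost = (88.9 − 71.8) / 88.9 × 100% = 19.2351%.
Secondary cost = (74.8 − 67.5) / 74.8 × 100% = 9.7594%.
Total = 19.2351% + 9.7594% = 28.9945% ≈ 29.0%.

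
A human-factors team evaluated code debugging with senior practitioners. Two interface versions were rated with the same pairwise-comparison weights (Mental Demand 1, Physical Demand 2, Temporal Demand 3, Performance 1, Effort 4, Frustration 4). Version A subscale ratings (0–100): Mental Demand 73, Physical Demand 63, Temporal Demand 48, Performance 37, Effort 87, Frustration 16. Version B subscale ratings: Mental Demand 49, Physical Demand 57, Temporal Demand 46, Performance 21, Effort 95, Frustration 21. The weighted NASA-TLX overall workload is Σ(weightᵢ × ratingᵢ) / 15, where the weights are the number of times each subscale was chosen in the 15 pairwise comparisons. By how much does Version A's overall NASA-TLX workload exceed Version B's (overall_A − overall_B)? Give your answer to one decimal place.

0.4

Version A weighted sum = 1·73 + 2·63 + 3·48 + 1·37 + 4·87 + 4·16 = 73 + 126 + 144 + 37 + 348 + 64 = 792; overall_A = 792/15 = 52.8000.
Version B weighted sum = 1·49 + 2·57 + 3·46 + 1·21 + 4·95 + 4·21 = 49 + 114 + 138 + 21 + 380 + 84 = 786; overall_B = 786/15 = 52.4000.
Difference = 52.8000 − 52.4000 = 0.4000 ≈ 0.4.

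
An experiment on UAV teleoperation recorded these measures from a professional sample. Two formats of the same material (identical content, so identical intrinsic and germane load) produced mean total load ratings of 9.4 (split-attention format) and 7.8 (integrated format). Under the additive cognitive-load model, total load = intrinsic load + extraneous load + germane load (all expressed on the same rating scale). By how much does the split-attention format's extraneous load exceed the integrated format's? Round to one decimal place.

Intrinsic and germane load are equal across formats, so the difference in total load equals the difference in extraneous load.
Extraneous-load difference = 9.4 − 7.8 = 1.6.

1.6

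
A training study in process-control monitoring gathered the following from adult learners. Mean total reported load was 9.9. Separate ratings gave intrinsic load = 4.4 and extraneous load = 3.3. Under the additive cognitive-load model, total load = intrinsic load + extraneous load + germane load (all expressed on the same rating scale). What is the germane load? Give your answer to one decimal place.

germane load = total − intrinsic − extraneous
             = 9.9 − 4.4 − 3.3 = 2.2.

2.2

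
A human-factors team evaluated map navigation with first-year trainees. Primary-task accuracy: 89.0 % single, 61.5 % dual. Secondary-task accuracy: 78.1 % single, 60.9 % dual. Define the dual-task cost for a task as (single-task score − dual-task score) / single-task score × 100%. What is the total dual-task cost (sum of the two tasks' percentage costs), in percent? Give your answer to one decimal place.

52.9

Primary cost = (89.0 − 61.5) / 89.0 × 100% = 30.8989%.
Secondary cost = (78.1 − 60.9) / 78.1 × 100% = 22.0230%.
Total = 30.8989% + 22.0230% = 52.9219% ≈ 52.9%.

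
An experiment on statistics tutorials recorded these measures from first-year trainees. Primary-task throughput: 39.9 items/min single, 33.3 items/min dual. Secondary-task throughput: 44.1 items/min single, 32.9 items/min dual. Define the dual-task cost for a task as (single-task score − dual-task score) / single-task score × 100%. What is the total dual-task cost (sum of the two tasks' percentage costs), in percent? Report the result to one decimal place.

41.9

Primary cost = (39.9 − 33.3) / 39.9 × 100% = 16.5414%.
Secondary cost = (44.1 − 32.9) / 44.1 × 100% = 25.3968%.
Total = 16.5414% + 25.3968% = 41.9382% ≈ 41.9%.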